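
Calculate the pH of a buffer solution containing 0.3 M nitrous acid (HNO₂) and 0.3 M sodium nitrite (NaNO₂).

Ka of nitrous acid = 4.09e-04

pKa = -log(4.09e-04) = 3.39. pH = pKa + log([A⁻]/[HA]) = 3.39 + log(0.3/0.3)

pH = 3.39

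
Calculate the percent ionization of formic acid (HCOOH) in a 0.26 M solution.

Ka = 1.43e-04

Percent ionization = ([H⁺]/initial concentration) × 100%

Using Ka equilibrium: x² + Ka×x - Ka×C = 0. Solving: [H⁺] = 6.0265e-03. Percent = (6.0265e-03/0.26) × 100

Percent ionization = 2.32%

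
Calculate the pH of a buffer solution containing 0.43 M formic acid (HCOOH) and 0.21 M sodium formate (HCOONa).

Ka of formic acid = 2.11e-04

pKa = -log(2.11e-04) = 3.68. pH = pKa + log([A⁻]/[HA]) = 3.68 + log(0.21/0.43)

pH = 3.36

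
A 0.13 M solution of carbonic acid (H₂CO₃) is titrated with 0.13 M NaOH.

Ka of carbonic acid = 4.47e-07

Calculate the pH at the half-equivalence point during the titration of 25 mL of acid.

At half-equivalence [HA] = [A⁻], so Henderson-Hasselbalch gives pH = pKa = -log(4.47e-07) = 6.35.

pH = pKa = 6.35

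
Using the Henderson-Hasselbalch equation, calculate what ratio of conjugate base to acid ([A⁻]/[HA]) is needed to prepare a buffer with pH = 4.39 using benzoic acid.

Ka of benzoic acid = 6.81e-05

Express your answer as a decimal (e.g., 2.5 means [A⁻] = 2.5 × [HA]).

pKa = -log(6.81e-05) = 4.1669. pH = pKa + log([A⁻]/[HA]), so log([A⁻]/[HA]) = pH − pKa = 4.39 − 4.1669 = 0.2231. [A⁻]/[HA] = 10^(0.2231) = 1.67

[A⁻]/[HA] = 1.67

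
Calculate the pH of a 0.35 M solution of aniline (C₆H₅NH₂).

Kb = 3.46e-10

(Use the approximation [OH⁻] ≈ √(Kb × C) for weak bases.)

[OH⁻] = √(Kb × C) = √(3.46e-10 × 0.35) = 1.1005e-05. pOH = 4.96, pH = 14 - pOH

pH = 9.04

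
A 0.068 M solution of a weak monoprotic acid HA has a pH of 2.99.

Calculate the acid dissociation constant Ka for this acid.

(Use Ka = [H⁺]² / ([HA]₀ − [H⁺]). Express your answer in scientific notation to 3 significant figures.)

[H⁺] = 10^(−pH) = 10^(−2.99) = 1.023e-03 M. For HA ⇌ H⁺ + A⁻, Ka = [H⁺][A⁻]/[HA] = [H⁺]² / ([HA]₀ − [H⁺]) = (1.023e-03)² / (0.068 − 1.023e-03) = 1.56e-05.

K_a = 1.56e-05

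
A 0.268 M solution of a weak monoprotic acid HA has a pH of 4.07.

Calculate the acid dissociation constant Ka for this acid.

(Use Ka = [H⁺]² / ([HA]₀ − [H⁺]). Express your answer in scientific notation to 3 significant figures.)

[H⁺] = 10^(−pH) = 10^(−4.07) = 8.511e-05 M. For HA ⇌ H⁺ + A⁻, Ka = [H⁺][A⁻]/[HA] = [H⁺]² / ([HA]₀ − [H⁺]) = (8.511e-05)² / (0.268 − 8.511e-05) = 2.70e-08.

K_a = 2.70e-08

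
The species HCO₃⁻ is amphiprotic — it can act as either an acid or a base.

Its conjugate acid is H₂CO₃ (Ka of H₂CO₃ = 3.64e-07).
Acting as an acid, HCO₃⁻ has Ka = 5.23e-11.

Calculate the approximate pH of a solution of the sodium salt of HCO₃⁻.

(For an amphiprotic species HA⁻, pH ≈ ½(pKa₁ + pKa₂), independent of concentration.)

pKa₁ = -log(3.64e-07) = 6.44; pKa₂ = -log(5.23e-11) = 10.28. For an amphiprotic species, pH ≈ ½(pKa₁ + pKa₂) = ½(6.44 + 10.28) = 8.36.

pH = 8.36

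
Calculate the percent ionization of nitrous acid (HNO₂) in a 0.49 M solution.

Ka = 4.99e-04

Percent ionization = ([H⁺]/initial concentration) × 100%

Using Ka equilibrium: x² + Ka×x - Ka×C = 0. Solving: [H⁺] = 1.5389e-02. Percent = (1.5389e-02/0.49) × 100

Percent ionization = 3.14%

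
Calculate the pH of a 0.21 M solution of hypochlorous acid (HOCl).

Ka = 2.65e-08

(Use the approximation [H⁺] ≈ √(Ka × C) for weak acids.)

[H⁺] = √(Ka × C) = √(2.65e-08 × 0.21) = 7.4599e-05. pH = -log(7.4599e-05)

pH = 4.13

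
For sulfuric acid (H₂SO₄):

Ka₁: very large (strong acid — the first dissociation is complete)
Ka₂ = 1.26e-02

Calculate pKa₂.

pKa₂ = -log(Ka₂) = -log(1.26e-02) = 1.90.

pK_{a2} = 1.90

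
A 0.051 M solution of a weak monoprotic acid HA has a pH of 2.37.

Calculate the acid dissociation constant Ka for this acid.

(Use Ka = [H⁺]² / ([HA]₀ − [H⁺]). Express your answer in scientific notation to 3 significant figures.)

[H⁺] = 10^(−pH) = 10^(−2.37) = 4.266e-03 M. For HA ⇌ H⁺ + A⁻, Ka = [H⁺][A⁻]/[HA] = [H⁺]² / ([HA]₀ − [H⁺]) = (4.266e-03)² / (0.051 − 4.266e-03) = 3.89e-04.

K_a = 3.89e-04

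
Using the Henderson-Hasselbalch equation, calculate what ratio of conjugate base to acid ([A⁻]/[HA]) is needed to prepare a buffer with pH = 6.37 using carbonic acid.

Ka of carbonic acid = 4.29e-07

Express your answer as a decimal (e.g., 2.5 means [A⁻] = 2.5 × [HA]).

pKa = -log(4.29e-07) = 6.3675. pH = pKa + log([A⁻]/[HA]), so log([A⁻]/[HA]) = pH − pKa = 6.37 − 6.3675 = 0.0025. [A⁻]/[HA] = 10^(0.0025) = 1.01

[A⁻]/[HA] = 1.01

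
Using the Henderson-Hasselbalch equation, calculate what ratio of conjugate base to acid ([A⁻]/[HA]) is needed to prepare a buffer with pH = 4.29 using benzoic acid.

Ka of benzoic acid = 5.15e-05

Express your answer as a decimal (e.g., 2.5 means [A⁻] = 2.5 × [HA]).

pKa = -log(5.15e-05) = 4.2882. pH = pKa + log([A⁻]/[HA]), so log([A⁻]/[HA]) = pH − pKa = 4.29 − 4.2882 = 0.0018. [A⁻]/[HA] = 10^(0.0018) = 1.00

[A⁻]/[HA] = 1.00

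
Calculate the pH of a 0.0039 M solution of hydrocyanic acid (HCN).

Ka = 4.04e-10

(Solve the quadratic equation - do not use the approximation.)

x² + Ka×x - Ka×C = 0. Using quadratic formula: [H⁺] = 1.2550e-06

pH = 5.90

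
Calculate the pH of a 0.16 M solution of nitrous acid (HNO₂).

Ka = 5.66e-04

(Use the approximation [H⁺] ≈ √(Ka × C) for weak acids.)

[H⁺] = √(Ka × C) = √(5.66e-04 × 0.16) = 9.5163e-03. pH = -log(9.5163e-03)

pH = 2.02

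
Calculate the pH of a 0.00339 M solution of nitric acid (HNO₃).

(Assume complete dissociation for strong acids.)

[H⁺] = 0.00339 M for strong acid. pH = -log[H⁺] = -log(0.00339)

pH = 2.47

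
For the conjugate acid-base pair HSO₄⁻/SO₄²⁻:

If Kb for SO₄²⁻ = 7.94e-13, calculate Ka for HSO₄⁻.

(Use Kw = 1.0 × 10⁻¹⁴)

For a conjugate pair Ka × Kb = Kw, so Ka = Kw/Kb = 1.0 × 10⁻¹⁴ / 7.94e-13 = 1.26e-02.

K_a = 1.26e-02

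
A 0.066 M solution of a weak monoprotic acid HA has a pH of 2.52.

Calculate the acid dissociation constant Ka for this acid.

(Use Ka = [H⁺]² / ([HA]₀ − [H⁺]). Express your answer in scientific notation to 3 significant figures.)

[H⁺] = 10^(−pH) = 10^(−2.52) = 3.020e-03 M. For HA ⇌ H⁺ + A⁻, Ka = [H⁺][A⁻]/[HA] = [H⁺]² / ([HA]₀ − [H⁺]) = (3.020e-03)² / (0.066 − 3.020e-03) = 1.45e-04.

K_a = 1.45e-04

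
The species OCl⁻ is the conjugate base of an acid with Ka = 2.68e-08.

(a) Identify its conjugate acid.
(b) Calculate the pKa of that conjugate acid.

(a) The conjugate acid is formed by adding one H⁺ to OCl⁻, giving HOCl. (b) pKa = -log(Ka) = -log(2.68e-08) = 7.57.

Conjugate acid: HOCl; pK_a = 7.57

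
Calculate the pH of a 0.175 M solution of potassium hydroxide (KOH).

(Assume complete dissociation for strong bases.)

[OH⁻] = 0.175 M for strong base. pOH = -log[OH⁻] = 0.76, pH = 14 - pOH

pH = 13.24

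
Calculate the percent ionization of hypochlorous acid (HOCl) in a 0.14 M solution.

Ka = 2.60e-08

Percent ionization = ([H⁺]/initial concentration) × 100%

Using Ka equilibrium: x² + Ka×x - Ka×C = 0. Solving: [H⁺] = 6.0319e-05. Percent = (6.0319e-05/0.14) × 100

Percent ionization = 0.0431%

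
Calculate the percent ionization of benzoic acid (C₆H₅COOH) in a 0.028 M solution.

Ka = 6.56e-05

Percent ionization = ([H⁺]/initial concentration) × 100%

Using Ka equilibrium: x² + Ka×x - Ka×C = 0. Solving: [H⁺] = 1.3229e-03. Percent = (1.3229e-03/0.028) × 100

Percent ionization = 4.72%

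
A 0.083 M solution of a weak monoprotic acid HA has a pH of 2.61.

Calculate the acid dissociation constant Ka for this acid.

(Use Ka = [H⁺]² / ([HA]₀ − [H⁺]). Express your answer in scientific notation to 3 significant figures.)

[H⁺] = 10^(−pH) = 10^(−2.61) = 2.455e-03 M. For HA ⇌ H⁺ + A⁻, Ka = [H⁺][A⁻]/[HA] = [H⁺]² / ([HA]₀ − [H⁺]) = (2.455e-03)² / (0.083 − 2.455e-03) = 7.48e-05.

K_a = 7.48e-05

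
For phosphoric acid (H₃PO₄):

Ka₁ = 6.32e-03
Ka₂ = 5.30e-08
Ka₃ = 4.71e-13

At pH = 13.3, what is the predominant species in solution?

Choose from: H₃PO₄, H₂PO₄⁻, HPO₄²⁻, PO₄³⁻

pKa₁ = 2.20, pKa₂ = 7.28, pKa₃ = 12.33. For a polyprotic acid the predominant species crosses at each pKa: below pKa_n the protonated form dominates, above it the deprotonated form does. At pH = 13.3, the predominant species is PO₄³⁻.

PO₄³⁻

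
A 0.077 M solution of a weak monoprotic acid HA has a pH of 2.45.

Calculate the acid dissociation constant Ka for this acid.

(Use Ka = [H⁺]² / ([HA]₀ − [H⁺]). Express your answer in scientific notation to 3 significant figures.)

[H⁺] = 10^(−pH) = 10^(−2.45) = 3.548e-03 M. For HA ⇌ H⁺ + A⁻, Ka = [H⁺][A⁻]/[HA] = [H⁺]² / ([HA]₀ − [H⁺]) = (3.548e-03)² / (0.077 − 3.548e-03) = 1.71e-04.

K_a = 1.71e-04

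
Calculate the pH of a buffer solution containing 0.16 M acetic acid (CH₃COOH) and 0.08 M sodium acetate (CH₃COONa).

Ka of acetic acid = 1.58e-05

pKa = -log(1.58e-05) = 4.80. pH = pKa + log([A⁻]/[HA]) = 4.80 + log(0.08/0.16)

pH = 4.50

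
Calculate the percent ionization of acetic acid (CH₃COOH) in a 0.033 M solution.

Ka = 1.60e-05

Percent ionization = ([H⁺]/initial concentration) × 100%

Using Ka equilibrium: x² + Ka×x - Ka×C = 0. Solving: [H⁺] = 7.1868e-04. Percent = (7.1868e-04/0.033) × 100

Percent ionization = 2.18%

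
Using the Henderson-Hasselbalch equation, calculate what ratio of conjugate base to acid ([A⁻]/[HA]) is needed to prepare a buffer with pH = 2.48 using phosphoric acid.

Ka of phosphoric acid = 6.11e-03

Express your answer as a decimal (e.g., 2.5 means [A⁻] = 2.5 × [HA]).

pKa = -log(6.11e-03) = 2.2140. pH = pKa + log([A⁻]/[HA]), so log([A⁻]/[HA]) = pH − pKa = 2.48 − 2.2140 = 0.2660. [A⁻]/[HA] = 10^(0.2660) = 1.85

[A⁻]/[HA] = 1.85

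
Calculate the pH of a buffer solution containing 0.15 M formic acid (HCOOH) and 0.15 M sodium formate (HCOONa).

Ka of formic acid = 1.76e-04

pKa = -log(1.76e-04) = 3.75. pH = pKa + log([A⁻]/[HA]) = 3.75 + log(0.15/0.15)

pH = 3.75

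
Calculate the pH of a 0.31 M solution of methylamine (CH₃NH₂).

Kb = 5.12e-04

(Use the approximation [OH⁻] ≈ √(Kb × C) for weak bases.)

[OH⁻] = √(Kb × C) = √(5.12e-04 × 0.31) = 1.2598e-02. pOH = 1.90, pH = 14 - pOH

pH = 12.10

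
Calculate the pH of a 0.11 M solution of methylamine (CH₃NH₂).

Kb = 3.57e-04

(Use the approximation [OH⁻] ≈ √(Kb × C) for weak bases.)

[OH⁻] = √(Kb × C) = √(3.57e-04 × 0.11) = 6.2666e-03. pOH = 2.20, pH = 14 - pOH

pH = 11.80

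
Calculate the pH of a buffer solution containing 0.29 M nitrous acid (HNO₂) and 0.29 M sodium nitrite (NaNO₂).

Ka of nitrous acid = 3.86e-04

pKa = -log(3.86e-04) = 3.41. pH = pKa + log([A⁻]/[HA]) = 3.41 + log(0.29/0.29)

pH = 3.41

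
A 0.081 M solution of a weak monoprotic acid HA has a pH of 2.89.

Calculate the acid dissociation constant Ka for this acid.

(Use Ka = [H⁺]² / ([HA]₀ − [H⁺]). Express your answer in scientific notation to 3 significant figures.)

[H⁺] = 10^(−pH) = 10^(−2.89) = 1.288e-03 M. For HA ⇌ H⁺ + A⁻, Ka = [H⁺][A⁻]/[HA] = [H⁺]² / ([HA]₀ − [H⁺]) = (1.288e-03)² / (0.081 − 1.288e-03) = 2.08e-05.

K_a = 2.08e-05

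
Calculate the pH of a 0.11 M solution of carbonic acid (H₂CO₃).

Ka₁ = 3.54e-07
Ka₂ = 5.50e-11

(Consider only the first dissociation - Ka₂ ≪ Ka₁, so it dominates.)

First dissociation dominates. From Ka₁ = [H⁺][HA⁻]/[H₂A], x² + Ka₁·x − Ka₁·C = 0 with C = 0.11 M and Ka₁ = 3.54e-07. Solving: [H⁺] = (−Ka₁ + √(Ka₁² + 4·Ka₁·C)) / 2 = 1.9716e-04 M. pH = -log(1.9716e-04) = 3.71.

pH = 3.71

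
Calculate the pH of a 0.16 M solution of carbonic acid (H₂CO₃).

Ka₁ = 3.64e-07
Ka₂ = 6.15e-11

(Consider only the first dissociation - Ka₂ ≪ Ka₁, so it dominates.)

First dissociation dominates. From Ka₁ = [H⁺][HA⁻]/[H₂A], x² + Ka₁·x − Ka₁·C = 0 with C = 0.16 M and Ka₁ = 3.64e-07. Solving: [H⁺] = (−Ka₁ + √(Ka₁² + 4·Ka₁·C)) / 2 = 2.4115e-04 M. pH = -log(2.4115e-04) = 3.62.

pH = 3.62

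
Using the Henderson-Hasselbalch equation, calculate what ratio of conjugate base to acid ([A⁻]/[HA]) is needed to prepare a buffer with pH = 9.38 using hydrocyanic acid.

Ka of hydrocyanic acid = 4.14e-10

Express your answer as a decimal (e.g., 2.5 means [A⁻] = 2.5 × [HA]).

pKa = -log(4.14e-10) = 9.3830. pH = pKa + log([A⁻]/[HA]), so log([A⁻]/[HA]) = pH − pKa = 9.38 − 9.3830 = -0.0030. [A⁻]/[HA] = 10^(-0.0030) = 0.993

[A⁻]/[HA] = 0.993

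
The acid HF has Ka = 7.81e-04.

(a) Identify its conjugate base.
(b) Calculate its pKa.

(a) The conjugate base is formed by removing one H⁺ from HF, giving F⁻. (b) pKa = -log(Ka) = -log(7.81e-04) = 3.11.

Conjugate base: F⁻; pK_a = 3.11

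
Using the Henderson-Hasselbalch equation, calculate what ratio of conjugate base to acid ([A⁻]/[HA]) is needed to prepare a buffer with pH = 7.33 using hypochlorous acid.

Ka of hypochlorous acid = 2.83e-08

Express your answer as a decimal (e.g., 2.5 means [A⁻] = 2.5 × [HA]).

pKa = -log(2.83e-08) = 7.5482. pH = pKa + log([A⁻]/[HA]), so log([A⁻]/[HA]) = pH − pKa = 7.33 − 7.5482 = -0.2182. [A⁻]/[HA] = 10^(-0.2182) = 0.605

[A⁻]/[HA] = 0.605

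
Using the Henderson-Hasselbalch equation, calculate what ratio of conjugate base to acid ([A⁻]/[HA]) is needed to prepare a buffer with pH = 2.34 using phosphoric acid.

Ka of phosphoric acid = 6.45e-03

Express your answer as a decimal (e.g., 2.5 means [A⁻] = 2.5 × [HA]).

pKa = -log(6.45e-03) = 2.1904. pH = pKa + log([A⁻]/[HA]), so log([A⁻]/[HA]) = pH − pKa = 2.34 − 2.1904 = 0.1496. [A⁻]/[HA] = 10^(0.1496) = 1.41

[A⁻]/[HA] = 1.41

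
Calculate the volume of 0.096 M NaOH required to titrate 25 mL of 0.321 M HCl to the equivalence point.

At equivalence: moles acid = moles base. moles HCl = 0.321 × 25/1000 = 0.008025 mol. V_base = moles / 0.096 × 1000 = 83.6 mL.

V_{base} = 83.6 mL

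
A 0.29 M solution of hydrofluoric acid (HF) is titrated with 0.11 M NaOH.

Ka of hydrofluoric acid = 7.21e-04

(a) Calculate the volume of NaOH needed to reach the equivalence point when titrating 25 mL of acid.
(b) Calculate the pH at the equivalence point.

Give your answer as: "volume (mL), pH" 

moles acid = 0.29 × 25/1000 = 0.00725 mol; V_base = moles/0.11 × 1000 = 65.9 mL. At equivalence only the conjugate base is present: [A⁻] = 0.00725/0.091 = 7.9750e-02 M. Kb = Kw/Ka = 1.39e-11; [OH⁻] = √(Kb × [A⁻]) = 1.0517e-06; pOH = 5.98; pH = 14 - pOH = 8.02.

V = 65.9 mL, pH = 8.02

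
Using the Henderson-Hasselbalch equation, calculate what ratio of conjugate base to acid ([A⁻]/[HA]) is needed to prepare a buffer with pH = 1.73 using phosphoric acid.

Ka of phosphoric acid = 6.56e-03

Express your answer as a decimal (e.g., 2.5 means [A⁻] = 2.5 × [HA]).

pKa = -log(6.56e-03) = 2.1831. pH = pKa + log([A⁻]/[HA]), so log([A⁻]/[HA]) = pH − pKa = 1.73 − 2.1831 = -0.4531. [A⁻]/[HA] = 10^(-0.4531) = 0.352

[A⁻]/[HA] = 0.352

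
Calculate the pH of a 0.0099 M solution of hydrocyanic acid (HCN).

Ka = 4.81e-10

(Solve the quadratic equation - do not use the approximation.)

x² + Ka×x - Ka×C = 0. Using quadratic formula: [H⁺] = 2.1819e-06

pH = 5.66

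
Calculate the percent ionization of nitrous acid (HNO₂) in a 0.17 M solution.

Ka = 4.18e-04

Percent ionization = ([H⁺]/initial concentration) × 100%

Using Ka equilibrium: x² + Ka×x - Ka×C = 0. Solving: [H⁺] = 8.2233e-03. Percent = (8.2233e-03/0.17) × 100

Percent ionization = 4.84%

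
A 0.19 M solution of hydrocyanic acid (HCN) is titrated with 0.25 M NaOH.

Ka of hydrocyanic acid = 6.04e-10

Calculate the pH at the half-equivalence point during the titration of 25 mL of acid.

At half-equivalence [HA] = [A⁻], so Henderson-Hasselbalch gives pH = pKa = -log(6.04e-10) = 9.22.

pH = pKa = 9.22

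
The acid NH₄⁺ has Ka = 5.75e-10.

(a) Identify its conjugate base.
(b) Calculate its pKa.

(a) The conjugate base is formed by removing one H⁺ from NH₄⁺, giving NH₃. (b) pKa = -log(Ka) = -log(5.75e-10) = 9.24.

Conjugate base: NH₃; pK_a = 9.24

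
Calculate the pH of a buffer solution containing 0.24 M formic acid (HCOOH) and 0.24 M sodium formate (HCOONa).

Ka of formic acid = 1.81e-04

pKa = -log(1.81e-04) = 3.74. pH = pKa + log([A⁻]/[HA]) = 3.74 + log(0.24/0.24)

pH = 3.74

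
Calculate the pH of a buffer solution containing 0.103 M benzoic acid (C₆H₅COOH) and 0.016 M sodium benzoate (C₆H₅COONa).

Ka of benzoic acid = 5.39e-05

pKa = -log(5.39e-05) = 4.27. pH = pKa + log([A⁻]/[HA]) = 4.27 + log(0.016/0.103)

pH = 3.46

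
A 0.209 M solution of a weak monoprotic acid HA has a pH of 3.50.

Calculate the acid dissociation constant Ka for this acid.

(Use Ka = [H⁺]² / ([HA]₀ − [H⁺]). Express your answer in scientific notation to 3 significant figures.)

[H⁺] = 10^(−pH) = 10^(−3.50) = 3.162e-04 M. For HA ⇌ H⁺ + A⁻, Ka = [H⁺][A⁻]/[HA] = [H⁺]² / ([HA]₀ − [H⁺]) = (3.162e-04)² / (0.209 − 3.162e-04) = 4.79e-07.

K_a = 4.79e-07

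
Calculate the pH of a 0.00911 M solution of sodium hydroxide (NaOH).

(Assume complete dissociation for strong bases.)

[OH⁻] = 0.00911 M for strong base. pOH = -log[OH⁻] = 2.04, pH = 14 - pOH

pH = 11.96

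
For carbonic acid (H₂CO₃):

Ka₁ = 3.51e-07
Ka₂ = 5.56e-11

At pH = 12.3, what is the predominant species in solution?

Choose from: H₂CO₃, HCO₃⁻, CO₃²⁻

pKa₁ = 6.45, pKa₂ = 10.25. For a polyprotic acid the predominant species crosses at each pKa: below pKa_n the protonated form dominates, above it the deprotonated form does. At pH = 12.3, the predominant species is CO₃²⁻.

CO₃²⁻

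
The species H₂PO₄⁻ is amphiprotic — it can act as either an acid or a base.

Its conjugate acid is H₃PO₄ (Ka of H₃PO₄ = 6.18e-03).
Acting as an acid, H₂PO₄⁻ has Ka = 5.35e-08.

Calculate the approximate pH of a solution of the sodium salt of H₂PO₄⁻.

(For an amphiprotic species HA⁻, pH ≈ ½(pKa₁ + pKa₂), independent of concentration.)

pKa₁ = -log(6.18e-03) = 2.21; pKa₂ = -log(5.35e-08) = 7.27. For an amphiprotic species, pH ≈ ½(pKa₁ + pKa₂) = ½(2.21 + 7.27) = 4.74.

pH = 4.74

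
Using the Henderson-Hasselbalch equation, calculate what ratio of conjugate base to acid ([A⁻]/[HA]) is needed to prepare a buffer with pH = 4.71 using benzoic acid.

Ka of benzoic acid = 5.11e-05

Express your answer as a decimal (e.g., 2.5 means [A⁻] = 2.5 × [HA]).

pKa = -log(5.11e-05) = 4.2916. pH = pKa + log([A⁻]/[HA]), so log([A⁻]/[HA]) = pH − pKa = 4.71 − 4.2916 = 0.4184. [A⁻]/[HA] = 10^(0.4184) = 2.62

[A⁻]/[HA] = 2.62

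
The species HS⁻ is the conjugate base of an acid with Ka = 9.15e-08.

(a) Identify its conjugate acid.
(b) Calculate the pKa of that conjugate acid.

(a) The conjugate acid is formed by adding one H⁺ to HS⁻, giving H₂S. (b) pKa = -log(Ka) = -log(9.15e-08) = 7.04.

Conjugate acid: H₂S; pK_a = 7.04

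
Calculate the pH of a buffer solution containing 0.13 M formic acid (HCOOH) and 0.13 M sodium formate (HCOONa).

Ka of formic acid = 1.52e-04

pKa = -log(1.52e-04) = 3.82. pH = pKa + log([A⁻]/[HA]) = 3.82 + log(0.13/0.13)

pH = 3.82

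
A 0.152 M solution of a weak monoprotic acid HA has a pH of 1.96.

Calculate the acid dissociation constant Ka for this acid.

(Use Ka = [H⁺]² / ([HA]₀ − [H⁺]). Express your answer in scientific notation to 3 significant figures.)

[H⁺] = 10^(−pH) = 10^(−1.96) = 1.096e-02 M. For HA ⇌ H⁺ + A⁻, Ka = [H⁺][A⁻]/[HA] = [H⁺]² / ([HA]₀ − [H⁺]) = (1.096e-02)² / (0.152 − 1.096e-02) = 8.52e-04.

K_a = 8.52e-04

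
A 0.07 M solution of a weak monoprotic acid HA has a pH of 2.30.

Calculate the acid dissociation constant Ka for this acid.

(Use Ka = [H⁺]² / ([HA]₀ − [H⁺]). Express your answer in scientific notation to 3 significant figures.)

[H⁺] = 10^(−pH) = 10^(−2.30) = 5.012e-03 M. For HA ⇌ H⁺ + A⁻, Ka = [H⁺][A⁻]/[HA] = [H⁺]² / ([HA]₀ − [H⁺]) = (5.012e-03)² / (0.07 − 5.012e-03) = 3.87e-04.

K_a = 3.87e-04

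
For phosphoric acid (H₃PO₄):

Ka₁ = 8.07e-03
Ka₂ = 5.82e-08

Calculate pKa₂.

pKa₂ = -log(Ka₂) = -log(5.82e-08) = 7.24.

pK_{a2} = 7.24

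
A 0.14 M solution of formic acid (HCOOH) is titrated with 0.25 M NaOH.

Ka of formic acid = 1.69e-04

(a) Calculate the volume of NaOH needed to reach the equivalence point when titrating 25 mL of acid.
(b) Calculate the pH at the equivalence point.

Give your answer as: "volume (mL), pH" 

moles acid = 0.14 × 25/1000 = 0.0035 mol; V_base = moles/0.25 × 1000 = 14.0 mL. At equivalence only the conjugate base is present: [A⁻] = 0.0035/0.039 = 8.9744e-02 M. Kb = Kw/Ka = 5.92e-11; [OH⁻] = √(Kb × [A⁻]) = 2.3044e-06; pOH = 5.64; pH = 14 - pOH = 8.36.

V = 14.0 mL, pH = 8.36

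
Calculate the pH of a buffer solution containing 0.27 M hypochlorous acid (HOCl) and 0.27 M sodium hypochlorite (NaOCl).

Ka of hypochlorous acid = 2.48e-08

pKa = -log(2.48e-08) = 7.61. pH = pKa + log([A⁻]/[HA]) = 7.61 + log(0.27/0.27)

pH = 7.61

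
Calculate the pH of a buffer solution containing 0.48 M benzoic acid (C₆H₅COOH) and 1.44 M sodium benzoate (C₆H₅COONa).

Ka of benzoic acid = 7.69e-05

pKa = -log(7.69e-05) = 4.11. pH = pKa + log([A⁻]/[HA]) = 4.11 + log(1.44/0.48)

pH = 4.59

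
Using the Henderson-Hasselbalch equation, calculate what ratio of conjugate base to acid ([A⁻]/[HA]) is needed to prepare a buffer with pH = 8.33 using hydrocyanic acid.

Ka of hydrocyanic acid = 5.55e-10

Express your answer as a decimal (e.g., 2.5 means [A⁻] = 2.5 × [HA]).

pKa = -log(5.55e-10) = 9.2557. pH = pKa + log([A⁻]/[HA]), so log([A⁻]/[HA]) = pH − pKa = 8.33 − 9.2557 = -0.9257. [A⁻]/[HA] = 10^(-0.9257) = 0.119

[A⁻]/[HA] = 0.119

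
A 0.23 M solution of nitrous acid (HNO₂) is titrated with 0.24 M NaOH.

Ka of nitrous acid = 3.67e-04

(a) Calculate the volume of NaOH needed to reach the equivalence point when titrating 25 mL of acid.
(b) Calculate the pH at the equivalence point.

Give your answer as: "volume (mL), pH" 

moles acid = 0.23 × 25/1000 = 0.00575 mol; V_base = moles/0.24 × 1000 = 24.0 mL. At equivalence only the conjugate base is present: [A⁻] = 0.00575/0.049 = 1.1745e-01 M. Kb = Kw/Ka = 2.72e-11; [OH⁻] = √(Kb × [A⁻]) = 1.7889e-06; pOH = 5.75; pH = 14 - pOH = 8.25.

V = 24.0 mL, pH = 8.25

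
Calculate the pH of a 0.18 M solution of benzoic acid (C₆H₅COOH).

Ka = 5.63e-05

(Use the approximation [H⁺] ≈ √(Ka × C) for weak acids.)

[H⁺] = √(Ka × C) = √(5.63e-05 × 0.18) = 3.1834e-03. pH = -log(3.1834e-03)

pH = 2.50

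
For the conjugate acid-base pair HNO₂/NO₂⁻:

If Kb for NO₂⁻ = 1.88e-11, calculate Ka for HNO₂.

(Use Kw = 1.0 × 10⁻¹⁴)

For a conjugate pair Ka × Kb = Kw, so Ka = Kw/Kb = 1.0 × 10⁻¹⁴ / 1.88e-11 = 5.32e-04.

K_a = 5.32e-04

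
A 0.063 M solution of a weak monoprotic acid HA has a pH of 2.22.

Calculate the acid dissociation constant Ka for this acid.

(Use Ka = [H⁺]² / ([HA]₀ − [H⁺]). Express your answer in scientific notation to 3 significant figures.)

[H⁺] = 10^(−pH) = 10^(−2.22) = 6.026e-03 M. For HA ⇌ H⁺ + A⁻, Ka = [H⁺][A⁻]/[HA] = [H⁺]² / ([HA]₀ − [H⁺]) = (6.026e-03)² / (0.063 − 6.026e-03) = 6.37e-04.

K_a = 6.37e-04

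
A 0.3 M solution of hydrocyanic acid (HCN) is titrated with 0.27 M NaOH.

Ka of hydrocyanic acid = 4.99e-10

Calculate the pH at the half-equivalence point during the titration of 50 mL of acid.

At half-equivalence [HA] = [A⁻], so Henderson-Hasselbalch gives pH = pKa = -log(4.99e-10) = 9.30.

pH = pKa = 9.30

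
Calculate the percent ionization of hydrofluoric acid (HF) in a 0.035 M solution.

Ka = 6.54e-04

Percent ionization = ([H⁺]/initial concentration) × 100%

Using Ka equilibrium: x² + Ka×x - Ka×C = 0. Solving: [H⁺] = 4.4685e-03. Percent = (4.4685e-03/0.035) × 100

Percent ionization = 12.8%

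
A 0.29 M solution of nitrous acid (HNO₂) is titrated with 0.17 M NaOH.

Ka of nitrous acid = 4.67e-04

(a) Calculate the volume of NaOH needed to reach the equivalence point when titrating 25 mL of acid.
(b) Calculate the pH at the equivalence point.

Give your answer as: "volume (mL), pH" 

moles acid = 0.29 × 25/1000 = 0.00725 mol; V_base = moles/0.17 × 1000 = 42.6 mL. At equivalence only the conjugate base is present: [A⁻] = 0.00725/0.068 = 1.0717e-01 M. Kb = Kw/Ka = 2.14e-11; [OH⁻] = √(Kb × [A⁻]) = 1.5149e-06; pOH = 5.82; pH = 14 - pOH = 8.18.

V = 42.6 mL, pH = 8.18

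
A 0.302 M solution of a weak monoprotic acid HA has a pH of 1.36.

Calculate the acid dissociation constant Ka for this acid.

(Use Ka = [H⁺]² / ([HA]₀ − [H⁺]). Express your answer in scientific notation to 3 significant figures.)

[H⁺] = 10^(−pH) = 10^(−1.36) = 4.365e-02 M. For HA ⇌ H⁺ + A⁻, Ka = [H⁺][A⁻]/[HA] = [H⁺]² / ([HA]₀ − [H⁺]) = (4.365e-02)² / (0.302 − 4.365e-02) = 7.38e-03.

K_a = 7.38e-03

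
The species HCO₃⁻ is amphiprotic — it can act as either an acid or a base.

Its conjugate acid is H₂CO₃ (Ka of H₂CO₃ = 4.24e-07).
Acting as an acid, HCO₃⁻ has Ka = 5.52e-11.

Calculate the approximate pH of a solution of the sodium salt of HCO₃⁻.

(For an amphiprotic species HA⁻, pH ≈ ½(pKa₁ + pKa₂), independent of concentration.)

pKa₁ = -log(4.24e-07) = 6.37; pKa₂ = -log(5.52e-11) = 10.26. For an amphiprotic species, pH ≈ ½(pKa₁ + pKa₂) = ½(6.37 + 10.26) = 8.32.

pH = 8.32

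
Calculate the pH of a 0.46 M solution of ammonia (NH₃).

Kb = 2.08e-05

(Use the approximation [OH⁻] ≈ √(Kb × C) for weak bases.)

[OH⁻] = √(Kb × C) = √(2.08e-05 × 0.46) = 3.0932e-03. pOH = 2.51, pH = 14 - pOH

pH = 11.49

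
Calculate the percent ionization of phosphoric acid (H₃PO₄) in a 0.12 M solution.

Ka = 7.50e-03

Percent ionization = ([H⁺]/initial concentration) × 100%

Using Ka equilibrium: x² + Ka×x - Ka×C = 0. Solving: [H⁺] = 2.6483e-02. Percent = (2.6483e-02/0.12) × 100

Percent ionization = 22.1%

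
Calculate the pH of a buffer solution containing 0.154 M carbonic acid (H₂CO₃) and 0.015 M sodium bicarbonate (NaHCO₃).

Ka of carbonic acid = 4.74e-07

pKa = -log(4.74e-07) = 6.32. pH = pKa + log([A⁻]/[HA]) = 6.32 + log(0.015/0.154)

pH = 5.31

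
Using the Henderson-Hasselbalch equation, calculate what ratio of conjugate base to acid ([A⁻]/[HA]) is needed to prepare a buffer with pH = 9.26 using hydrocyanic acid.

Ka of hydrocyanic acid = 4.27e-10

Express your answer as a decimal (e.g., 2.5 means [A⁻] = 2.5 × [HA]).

pKa = -log(4.27e-10) = 9.3696. pH = pKa + log([A⁻]/[HA]), so log([A⁻]/[HA]) = pH − pKa = 9.26 − 9.3696 = -0.1096. [A⁻]/[HA] = 10^(-0.1096) = 0.777

[A⁻]/[HA] = 0.777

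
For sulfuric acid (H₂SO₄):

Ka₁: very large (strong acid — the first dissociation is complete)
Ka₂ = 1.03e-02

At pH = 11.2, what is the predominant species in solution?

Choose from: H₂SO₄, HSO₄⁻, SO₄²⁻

The first dissociation is complete, so H₂SO₄ itself is never the predominant species in water; pKa₂ = -log(1.03e-02) = 1.99. For a polyprotic acid the predominant species crosses at each pKa: below pKa_n the protonated form dominates, above it the deprotonated form does. At pH = 11.2, the predominant species is SO₄²⁻.

SO₄²⁻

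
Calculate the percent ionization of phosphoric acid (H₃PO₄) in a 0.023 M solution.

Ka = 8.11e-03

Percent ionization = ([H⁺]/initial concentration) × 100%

Using Ka equilibrium: x² + Ka×x - Ka×C = 0. Solving: [H⁺] = 1.0192e-02. Percent = (1.0192e-02/0.023) × 100

Percent ionization = 44.3%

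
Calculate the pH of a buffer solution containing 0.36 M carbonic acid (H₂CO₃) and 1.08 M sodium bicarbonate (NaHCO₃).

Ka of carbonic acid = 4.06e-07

pKa = -log(4.06e-07) = 6.39. pH = pKa + log([A⁻]/[HA]) = 6.39 + log(1.08/0.36)

pH = 6.87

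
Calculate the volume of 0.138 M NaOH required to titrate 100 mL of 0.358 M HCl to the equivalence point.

At equivalence: moles acid = moles base. moles HCl = 0.358 × 100/1000 = 0.0358 mol. V_base = moles / 0.138 × 1000 = 259.4 mL.

V_{base} = 259.4 mL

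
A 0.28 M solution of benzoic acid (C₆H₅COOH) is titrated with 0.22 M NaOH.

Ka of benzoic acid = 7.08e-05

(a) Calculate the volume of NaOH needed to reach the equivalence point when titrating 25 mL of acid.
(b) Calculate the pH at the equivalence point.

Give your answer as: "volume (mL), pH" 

moles acid = 0.28 × 25/1000 = 0.007 mol; V_base = moles/0.22 × 1000 = 31.8 mL. At equivalence only the conjugate base is present: [A⁻] = 0.007/0.057 = 1.2320e-01 M. Kb = Kw/Ka = 1.41e-10; [OH⁻] = √(Kb × [A⁻]) = 4.1715e-06; pOH = 5.38; pH = 14 - pOH = 8.62.

V = 31.8 mL, pH = 8.62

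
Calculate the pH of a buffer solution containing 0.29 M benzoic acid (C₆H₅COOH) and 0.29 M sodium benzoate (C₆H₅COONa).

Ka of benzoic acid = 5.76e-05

pKa = -log(5.76e-05) = 4.24. pH = pKa + log([A⁻]/[HA]) = 4.24 + log(0.29/0.29)

pH = 4.24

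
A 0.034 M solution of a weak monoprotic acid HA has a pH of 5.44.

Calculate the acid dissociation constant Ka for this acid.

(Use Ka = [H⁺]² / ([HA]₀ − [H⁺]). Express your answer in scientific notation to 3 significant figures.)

[H⁺] = 10^(−pH) = 10^(−5.44) = 3.631e-06 M. For HA ⇌ H⁺ + A⁻, Ka = [H⁺][A⁻]/[HA] = [H⁺]² / ([HA]₀ − [H⁺]) = (3.631e-06)² / (0.034 − 3.631e-06) = 3.88e-10.

K_a = 3.88e-10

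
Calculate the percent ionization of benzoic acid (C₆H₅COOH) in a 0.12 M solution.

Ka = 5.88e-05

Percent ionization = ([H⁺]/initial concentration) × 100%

Using Ka equilibrium: x² + Ka×x - Ka×C = 0. Solving: [H⁺] = 2.6271e-03. Percent = (2.6271e-03/0.12) × 100

Percent ionization = 2.19%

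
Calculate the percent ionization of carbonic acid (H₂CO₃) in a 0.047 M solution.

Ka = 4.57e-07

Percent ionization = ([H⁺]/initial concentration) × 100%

Using Ka equilibrium: x² + Ka×x - Ka×C = 0. Solving: [H⁺] = 1.4633e-04. Percent = (1.4633e-04/0.047) × 100

Percent ionization = 0.311%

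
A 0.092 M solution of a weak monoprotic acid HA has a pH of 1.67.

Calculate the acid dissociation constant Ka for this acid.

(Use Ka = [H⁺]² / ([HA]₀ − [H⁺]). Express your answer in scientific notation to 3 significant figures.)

[H⁺] = 10^(−pH) = 10^(−1.67) = 2.138e-02 M. For HA ⇌ H⁺ + A⁻, Ka = [H⁺][A⁻]/[HA] = [H⁺]² / ([HA]₀ − [H⁺]) = (2.138e-02)² / (0.092 − 2.138e-02) = 6.47e-03.

K_a = 6.47e-03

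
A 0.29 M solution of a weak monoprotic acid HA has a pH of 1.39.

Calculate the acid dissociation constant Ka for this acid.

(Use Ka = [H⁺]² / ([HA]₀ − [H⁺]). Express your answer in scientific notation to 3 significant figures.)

[H⁺] = 10^(−pH) = 10^(−1.39) = 4.074e-02 M. For HA ⇌ H⁺ + A⁻, Ka = [H⁺][A⁻]/[HA] = [H⁺]² / ([HA]₀ − [H⁺]) = (4.074e-02)² / (0.29 − 4.074e-02) = 6.66e-03.

K_a = 6.66e-03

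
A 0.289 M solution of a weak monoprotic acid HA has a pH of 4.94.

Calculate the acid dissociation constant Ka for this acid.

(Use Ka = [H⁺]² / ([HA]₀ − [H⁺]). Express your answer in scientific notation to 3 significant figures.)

[H⁺] = 10^(−pH) = 10^(−4.94) = 1.148e-05 M. For HA ⇌ H⁺ + A⁻, Ka = [H⁺][A⁻]/[HA] = [H⁺]² / ([HA]₀ − [H⁺]) = (1.148e-05)² / (0.289 − 1.148e-05) = 4.56e-10.

K_a = 4.56e-10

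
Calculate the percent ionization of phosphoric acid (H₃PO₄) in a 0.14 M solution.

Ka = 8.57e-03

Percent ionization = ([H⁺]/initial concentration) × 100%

Using Ka equilibrium: x² + Ka×x - Ka×C = 0. Solving: [H⁺] = 3.0617e-02. Percent = (3.0617e-02/0.14) × 100

Percent ionization = 21.9%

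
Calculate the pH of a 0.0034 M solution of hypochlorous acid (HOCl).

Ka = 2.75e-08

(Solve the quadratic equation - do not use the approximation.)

x² + Ka×x - Ka×C = 0. Using quadratic formula: [H⁺] = 9.6558e-06

pH = 5.02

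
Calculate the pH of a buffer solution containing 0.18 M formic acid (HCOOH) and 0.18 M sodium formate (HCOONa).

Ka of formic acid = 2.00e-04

pKa = -log(2.00e-04) = 3.70. pH = pKa + log([A⁻]/[HA]) = 3.70 + log(0.18/0.18)

pH = 3.70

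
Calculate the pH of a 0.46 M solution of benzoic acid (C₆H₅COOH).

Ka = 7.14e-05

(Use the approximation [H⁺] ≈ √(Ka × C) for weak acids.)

[H⁺] = √(Ka × C) = √(7.14e-05 × 0.46) = 5.7310e-03. pH = -log(5.7310e-03)

pH = 2.24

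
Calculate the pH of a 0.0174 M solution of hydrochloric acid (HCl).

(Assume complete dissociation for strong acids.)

[H⁺] = 0.0174 M for strong acid. pH = -log[H⁺] = -log(0.0174)

pH = 1.76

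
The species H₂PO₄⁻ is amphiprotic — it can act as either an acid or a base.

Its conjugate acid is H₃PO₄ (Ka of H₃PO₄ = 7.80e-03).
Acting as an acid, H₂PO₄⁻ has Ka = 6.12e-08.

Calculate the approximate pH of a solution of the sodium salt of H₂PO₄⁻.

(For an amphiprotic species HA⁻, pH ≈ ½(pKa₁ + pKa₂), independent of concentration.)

pKa₁ = -log(7.80e-03) = 2.11; pKa₂ = -log(6.12e-08) = 7.21. For an amphiprotic species, pH ≈ ½(pKa₁ + pKa₂) = ½(2.11 + 7.21) = 4.66.

pH = 4.66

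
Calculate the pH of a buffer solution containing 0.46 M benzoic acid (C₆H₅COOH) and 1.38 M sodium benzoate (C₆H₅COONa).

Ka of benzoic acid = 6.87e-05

pKa = -log(6.87e-05) = 4.16. pH = pKa + log([A⁻]/[HA]) = 4.16 + log(1.38/0.46)

pH = 4.64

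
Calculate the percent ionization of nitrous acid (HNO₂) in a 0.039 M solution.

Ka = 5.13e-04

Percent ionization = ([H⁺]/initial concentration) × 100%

Using Ka equilibrium: x² + Ka×x - Ka×C = 0. Solving: [H⁺] = 4.2238e-03. Percent = (4.2238e-03/0.039) × 100

Percent ionization = 10.8%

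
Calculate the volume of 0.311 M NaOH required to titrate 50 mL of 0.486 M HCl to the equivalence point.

At equivalence: moles acid = moles base. moles HCl = 0.486 × 50/1000 = 0.0243 mol. V_base = moles / 0.311 × 1000 = 78.1 mL.

V_{base} = 78.1 mL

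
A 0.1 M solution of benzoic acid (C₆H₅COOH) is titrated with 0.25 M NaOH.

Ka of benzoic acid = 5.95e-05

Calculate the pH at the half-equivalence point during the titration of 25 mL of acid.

At half-equivalence [HA] = [A⁻], so Henderson-Hasselbalch gives pH = pKa = -log(5.95e-05) = 4.23.

pH = pKa = 4.23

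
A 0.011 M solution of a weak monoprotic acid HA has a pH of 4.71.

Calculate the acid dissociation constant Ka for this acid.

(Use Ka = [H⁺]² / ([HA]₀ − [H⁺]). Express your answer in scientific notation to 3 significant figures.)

[H⁺] = 10^(−pH) = 10^(−4.71) = 1.950e-05 M. For HA ⇌ H⁺ + A⁻, Ka = [H⁺][A⁻]/[HA] = [H⁺]² / ([HA]₀ − [H⁺]) = (1.950e-05)² / (0.011 − 1.950e-05) = 3.46e-08.

K_a = 3.46e-08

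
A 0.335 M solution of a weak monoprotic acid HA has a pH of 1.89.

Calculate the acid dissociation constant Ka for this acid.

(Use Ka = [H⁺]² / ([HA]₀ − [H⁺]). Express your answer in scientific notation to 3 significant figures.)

[H⁺] = 10^(−pH) = 10^(−1.89) = 1.288e-02 M. For HA ⇌ H⁺ + A⁻, Ka = [H⁺][A⁻]/[HA] = [H⁺]² / ([HA]₀ − [H⁺]) = (1.288e-02)² / (0.335 − 1.288e-02) = 5.15e-04.

K_a = 5.15e-04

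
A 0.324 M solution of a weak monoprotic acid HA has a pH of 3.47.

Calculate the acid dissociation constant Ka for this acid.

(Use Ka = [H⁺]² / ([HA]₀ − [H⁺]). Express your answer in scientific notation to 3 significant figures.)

[H⁺] = 10^(−pH) = 10^(−3.47) = 3.388e-04 M. For HA ⇌ H⁺ + A⁻, Ka = [H⁺][A⁻]/[HA] = [H⁺]² / ([HA]₀ − [H⁺]) = (3.388e-04)² / (0.324 − 3.388e-04) = 3.55e-07.

K_a = 3.55e-07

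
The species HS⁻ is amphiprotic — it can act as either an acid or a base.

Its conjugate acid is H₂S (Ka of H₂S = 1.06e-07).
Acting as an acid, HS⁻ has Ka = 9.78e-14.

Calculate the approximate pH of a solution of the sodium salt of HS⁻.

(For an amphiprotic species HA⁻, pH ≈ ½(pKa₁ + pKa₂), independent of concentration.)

pKa₁ = -log(1.06e-07) = 6.97; pKa₂ = -log(9.78e-14) = 13.01. For an amphiprotic species, pH ≈ ½(pKa₁ + pKa₂) = ½(6.97 + 13.01) = 9.99.

pH = 9.99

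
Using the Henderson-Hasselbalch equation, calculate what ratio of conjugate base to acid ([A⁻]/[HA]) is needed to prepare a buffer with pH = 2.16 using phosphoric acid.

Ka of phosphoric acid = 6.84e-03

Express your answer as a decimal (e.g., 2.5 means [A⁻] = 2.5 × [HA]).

pKa = -log(6.84e-03) = 2.1649. pH = pKa + log([A⁻]/[HA]), so log([A⁻]/[HA]) = pH − pKa = 2.16 − 2.1649 = -0.0049. [A⁻]/[HA] = 10^(-0.0049) = 0.989

[A⁻]/[HA] = 0.989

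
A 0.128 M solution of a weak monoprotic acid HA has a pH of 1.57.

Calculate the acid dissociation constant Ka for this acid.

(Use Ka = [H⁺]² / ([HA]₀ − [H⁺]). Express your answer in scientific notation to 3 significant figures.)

[H⁺] = 10^(−pH) = 10^(−1.57) = 2.692e-02 M. For HA ⇌ H⁺ + A⁻, Ka = [H⁺][A⁻]/[HA] = [H⁺]² / ([HA]₀ − [H⁺]) = (2.692e-02)² / (0.128 − 2.692e-02) = 7.17e-03.

K_a = 7.17e-03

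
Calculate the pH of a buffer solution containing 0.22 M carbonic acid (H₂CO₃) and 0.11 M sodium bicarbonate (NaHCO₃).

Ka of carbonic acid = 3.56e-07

pKa = -log(3.56e-07) = 6.45. pH = pKa + log([A⁻]/[HA]) = 6.45 + log(0.11/0.22)

pH = 6.15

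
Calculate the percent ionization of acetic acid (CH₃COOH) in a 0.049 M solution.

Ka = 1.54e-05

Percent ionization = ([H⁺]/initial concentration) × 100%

Using Ka equilibrium: x² + Ka×x - Ka×C = 0. Solving: [H⁺] = 8.6101e-04. Percent = (8.6101e-04/0.049) × 100

Percent ionization = 1.76%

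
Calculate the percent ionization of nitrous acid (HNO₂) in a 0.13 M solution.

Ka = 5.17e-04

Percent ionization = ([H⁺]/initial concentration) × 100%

Using Ka equilibrium: x² + Ka×x - Ka×C = 0. Solving: [H⁺] = 7.9437e-03. Percent = (7.9437e-03/0.13) × 100

Percent ionization = 6.11%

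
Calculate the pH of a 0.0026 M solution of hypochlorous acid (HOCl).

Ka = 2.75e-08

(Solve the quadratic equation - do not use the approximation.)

x² + Ka×x - Ka×C = 0. Using quadratic formula: [H⁺] = 8.4420e-06

pH = 5.07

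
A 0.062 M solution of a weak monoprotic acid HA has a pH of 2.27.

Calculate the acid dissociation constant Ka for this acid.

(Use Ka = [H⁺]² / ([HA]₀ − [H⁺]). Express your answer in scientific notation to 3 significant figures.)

[H⁺] = 10^(−pH) = 10^(−2.27) = 5.370e-03 M. For HA ⇌ H⁺ + A⁻, Ka = [H⁺][A⁻]/[HA] = [H⁺]² / ([HA]₀ − [H⁺]) = (5.370e-03)² / (0.062 − 5.370e-03) = 5.09e-04.

K_a = 5.09e-04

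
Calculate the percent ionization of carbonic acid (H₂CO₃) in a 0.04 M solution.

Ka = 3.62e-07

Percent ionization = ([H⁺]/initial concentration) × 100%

Using Ka equilibrium: x² + Ka×x - Ka×C = 0. Solving: [H⁺] = 1.2015e-04. Percent = (1.2015e-04/0.04) × 100

Percent ionization = 0.3%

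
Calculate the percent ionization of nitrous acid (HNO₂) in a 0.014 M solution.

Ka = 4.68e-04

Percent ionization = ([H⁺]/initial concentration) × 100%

Using Ka equilibrium: x² + Ka×x - Ka×C = 0. Solving: [H⁺] = 2.3364e-03. Percent = (2.3364e-03/0.014) × 100

Percent ionization = 16.7%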